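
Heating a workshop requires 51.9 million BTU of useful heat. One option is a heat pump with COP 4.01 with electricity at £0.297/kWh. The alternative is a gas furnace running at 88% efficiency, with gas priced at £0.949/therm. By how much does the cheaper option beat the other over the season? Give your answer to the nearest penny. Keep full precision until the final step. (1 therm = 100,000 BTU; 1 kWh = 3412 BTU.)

£566.91

Heat load = 51.9 × 10⁶ BTU = 51,900,000 BTU
Gas: input = 51,900,000 / 0.88 = 58,977,273 BTU = 589.8 therm → 589.8 × £0.949 = £559.69
Heat pump: 51,900,000 BTU / 3412 = 15,210 kWh heat; / 4.01 = 3,793 kWh in → × £0.297 = £1,126.60
Difference = |£559.69 − £1,126.60| = £566.91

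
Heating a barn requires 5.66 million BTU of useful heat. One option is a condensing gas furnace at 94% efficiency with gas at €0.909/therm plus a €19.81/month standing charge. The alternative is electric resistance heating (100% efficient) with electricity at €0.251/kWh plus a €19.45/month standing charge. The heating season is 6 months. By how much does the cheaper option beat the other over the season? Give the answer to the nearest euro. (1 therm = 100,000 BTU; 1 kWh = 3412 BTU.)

Heat load = 5.66 × 10⁶ BTU = 5,660,000 BTU
Gas: input = 5,660,000 / 0.94 = 6,021,277 BTU = 60.21 therm → 60.21 × €0.909 = €54.73; + 6 × €19.81 standing = €173.59
Electric: 5,660,000 BTU / 3412 = 1,659 kWh → × €0.251 = €416.37; + 6 × €19.45 standing = €533.07
Difference = |€173.59 − €533.07| = €359.48 ≈ €359

€359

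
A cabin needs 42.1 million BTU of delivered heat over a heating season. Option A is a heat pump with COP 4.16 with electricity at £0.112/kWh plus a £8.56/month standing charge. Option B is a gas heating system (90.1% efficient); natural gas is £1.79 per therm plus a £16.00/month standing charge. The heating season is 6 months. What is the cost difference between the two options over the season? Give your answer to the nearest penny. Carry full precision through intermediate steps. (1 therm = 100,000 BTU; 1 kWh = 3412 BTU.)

Heat load = 42.1 × 10⁶ BTU = 42,100,000 BTU
Gas: input = 42,100,000 / 0.901 = 46,725,860 BTU = 467.3 therm → 467.3 × £1.79 = £836.39; + 6 × £16.00 standing = £932.39
Heat pump: 42,100,000 BTU / 3412 = 12,340 kWh heat; / 4.16 = 2,966 kWh in → × £0.112 = £332.20; + 6 × £8.56 standing = £383.56
Difference = |£932.39 − £383.56| = £548.83

£548.83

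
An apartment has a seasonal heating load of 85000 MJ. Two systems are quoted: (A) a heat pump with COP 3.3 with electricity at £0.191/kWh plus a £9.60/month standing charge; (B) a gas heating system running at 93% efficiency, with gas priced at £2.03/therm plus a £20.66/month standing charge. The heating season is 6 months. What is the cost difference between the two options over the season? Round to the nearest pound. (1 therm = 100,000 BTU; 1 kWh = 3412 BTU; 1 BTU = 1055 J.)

Heat load = 85000 MJ = 85,000,000,000 J / 1055 = 80,568,720 BTU
Gas: input = 80,568,720 / 0.930 = 86,633,033 BTU = 866.3 therm → 866.3 × £2.03 = £1,758.65; + 6 × £20.66 standing = £1,882.61
Heat pump: 80,568,720 BTU / 3412 = 23,610 kWh heat; / 3.3 = 7,156 kWh in → × £0.191 = £1,366.71; + 6 × £9.60 standing = £1,424.31
Difference = |£1,882.61 − £1,424.31| = £458.30 ≈ £458

£458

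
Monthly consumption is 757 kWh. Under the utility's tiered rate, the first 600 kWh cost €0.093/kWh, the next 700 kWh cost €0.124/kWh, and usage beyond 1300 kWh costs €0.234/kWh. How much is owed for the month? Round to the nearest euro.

First 600 kWh × €0.093 = €55.80
Next 157 kWh × €0.124 = €19.47
Remaining tier: 0 kWh (not reached)
Total = €75.27 ≈ €75

€75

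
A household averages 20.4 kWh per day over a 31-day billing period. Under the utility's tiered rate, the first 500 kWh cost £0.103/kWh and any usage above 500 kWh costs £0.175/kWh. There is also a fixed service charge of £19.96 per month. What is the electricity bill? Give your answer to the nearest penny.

£94.63

Usage = 20.4 kWh/day × 31 days = 632.4 kWh
First 500 kWh × £0.103 = £51.50
Remaining 132.4 kWh × £0.175 = £23.17
Energy charge = £74.67; + service £19.96 = £94.63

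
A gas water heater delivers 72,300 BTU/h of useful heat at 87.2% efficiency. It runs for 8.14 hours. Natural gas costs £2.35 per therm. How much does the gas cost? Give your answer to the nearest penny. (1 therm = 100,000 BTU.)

£15.86

Heat delivered = 72,300 BTU/h × 8.14 h = 588,522 BTU
Gas input = 588,522 / 0.872 = 674,911 BTU
= 674,911 / 100,000 = 6.749 therm
Cost = 6.749 × £2.35/therm = £15.86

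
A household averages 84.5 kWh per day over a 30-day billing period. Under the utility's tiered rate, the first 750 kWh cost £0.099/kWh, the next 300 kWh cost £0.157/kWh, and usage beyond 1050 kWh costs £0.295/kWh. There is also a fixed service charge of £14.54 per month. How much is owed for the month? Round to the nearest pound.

Usage = 84.5 kWh/day × 30 days = 2535 kWh
First 750 kWh × £0.099 = £74.25
Next 300 kWh × £0.157 = £47.10
Remaining 1485 kWh × £0.295 = £438.07
Energy charge = £559.42; + service £14.54 = £573.96 ≈ £574

£574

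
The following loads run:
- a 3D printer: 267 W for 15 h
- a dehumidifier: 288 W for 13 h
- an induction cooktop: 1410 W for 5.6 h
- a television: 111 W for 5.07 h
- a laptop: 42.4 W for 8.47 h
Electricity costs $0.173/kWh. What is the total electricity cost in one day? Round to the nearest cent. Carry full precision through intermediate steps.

3D printer: 267 W × 15 h = 4,005 Wh = 4.005 kWh
dehumidifier: 288 W × 13 h = 3,744 Wh = 3.744 kWh
induction cooktop: 1410 W × 5.6 h = 7,896 Wh = 7.896 kWh
television: 111 W × 5.07 h = 563 Wh = 0.5628 kWh
laptop: 42.4 W × 8.47 h = 359 Wh = 0.3591 kWh
Total energy = 4.005 + 3.744 + 7.896 + 0.5628 + 0.3591 = 16.57 kWh
Cost = 16.57 kWh × $0.173 = $2.87

$2.87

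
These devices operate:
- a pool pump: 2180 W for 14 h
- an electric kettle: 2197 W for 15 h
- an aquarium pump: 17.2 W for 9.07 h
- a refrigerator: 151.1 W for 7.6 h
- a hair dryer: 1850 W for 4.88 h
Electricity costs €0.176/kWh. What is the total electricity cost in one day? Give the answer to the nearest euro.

pool pump: 2180 W × 14 h = 30,520 Wh = 30.52 kWh
electric kettle: 2197 W × 15 h = 32,955 Wh = 32.95 kWh
aquarium pump: 17.2 W × 9.07 h = 156 Wh = 0.156 kWh
refrigerator: 151.1 W × 7.6 h = 1,148 Wh = 1.148 kWh
hair dryer: 1850 W × 4.88 h = 9,028 Wh = 9.028 kWh
Total energy = 30.52 + 32.95 + 0.156 + 1.148 + 9.028 = 73.81 kWh
Cost = 73.81 kWh × €0.176 = €12.99 ≈ €13

€13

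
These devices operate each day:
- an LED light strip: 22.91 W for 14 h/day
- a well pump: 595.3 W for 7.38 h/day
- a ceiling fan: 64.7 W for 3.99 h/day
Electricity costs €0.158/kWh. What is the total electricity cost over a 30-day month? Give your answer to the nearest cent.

€23.57

LED light strip: 22.91 W × 14 h × 30 d = 9,622 Wh = 9.622 kWh
well pump: 595.3 W × 7.38 h × 30 d = 131,799 Wh = 131.8 kWh
ceiling fan: 64.7 W × 3.99 h × 30 d = 7,745 Wh = 7.745 kWh
Total energy = 9.622 + 131.8 + 7.745 = 149.2 kWh
Cost = 149.2 kWh × €0.158 = €23.57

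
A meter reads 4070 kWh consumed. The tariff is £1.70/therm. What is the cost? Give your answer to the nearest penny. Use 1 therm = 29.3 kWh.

4070 kWh × (0.03413 therm/kWh) = 138.9 therm
Cost = 138.9 therm × £1.70/therm = £236.14

£236.14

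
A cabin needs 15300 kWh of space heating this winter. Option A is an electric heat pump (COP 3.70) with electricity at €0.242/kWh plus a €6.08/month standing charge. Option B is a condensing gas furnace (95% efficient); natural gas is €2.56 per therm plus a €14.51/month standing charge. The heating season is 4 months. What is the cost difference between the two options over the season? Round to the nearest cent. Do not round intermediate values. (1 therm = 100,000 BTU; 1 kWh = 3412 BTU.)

Heat load = 15300 kWh × 3412 = 52,203,600 BTU
Gas: input = 52,203,600 / 0.95 = 54,951,158 BTU = 549.5 therm → 549.5 × €2.56 = €1,406.75; + 4 × €14.51 standing = €1,464.79
Heat pump: 52,203,600 BTU / 3412 = 15,300 kWh heat; / 3.70 = 4,135 kWh in → × €0.242 = €1,000.70; + 4 × €6.08 standing = €1,025.02
Difference = |€1,464.79 − €1,025.02| = €439.77

€439.77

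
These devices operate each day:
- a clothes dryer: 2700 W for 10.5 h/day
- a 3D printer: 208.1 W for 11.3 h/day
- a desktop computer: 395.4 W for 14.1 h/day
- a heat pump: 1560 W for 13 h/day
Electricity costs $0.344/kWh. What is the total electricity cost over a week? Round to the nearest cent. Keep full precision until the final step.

$136.19

clothes dryer: 2700 W × 10.5 h × 7 d = 198,450 Wh = 198.4 kWh
3D printer: 208.1 W × 11.3 h × 7 d = 16,461 Wh = 16.46 kWh
desktop computer: 395.4 W × 14.1 h × 7 d = 39,026 Wh = 39.03 kWh
heat pump: 1560 W × 13 h × 7 d = 141,960 Wh = 142 kWh
Total energy = 198.4 + 16.46 + 39.03 + 142 = 395.9 kWh
Cost = 395.9 kWh × $0.344 = $136.19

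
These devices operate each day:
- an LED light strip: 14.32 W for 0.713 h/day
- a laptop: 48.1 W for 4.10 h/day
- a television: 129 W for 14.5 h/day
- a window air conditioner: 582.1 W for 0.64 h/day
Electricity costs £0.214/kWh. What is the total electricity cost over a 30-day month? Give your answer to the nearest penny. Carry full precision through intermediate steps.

£15.73

LED light strip: 14.32 W × 0.713 h × 30 d = 306 Wh = 0.3063 kWh
laptop: 48.1 W × 4.10 h × 30 d = 5,916 Wh = 5.916 kWh
television: 129 W × 14.5 h × 30 d = 56,115 Wh = 56.12 kWh
window air conditioner: 582.1 W × 0.64 h × 30 d = 11,176 Wh = 11.18 kWh
Total energy = 0.3063 + 5.916 + 56.12 + 11.18 = 73.51 kWh
Cost = 73.51 kWh × £0.214 = £15.73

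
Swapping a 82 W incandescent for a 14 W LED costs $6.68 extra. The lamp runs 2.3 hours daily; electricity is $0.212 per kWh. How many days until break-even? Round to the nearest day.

Power saved = 82 − 14 = 68 W
Daily energy saved = 68 W × 2.3 h = 156.4 Wh = 0.1564 kWh
Daily savings = 0.1564 × $0.212 = $0.0332
Payback = $6.68 / $0.0332 per day = 201.5 days

201 days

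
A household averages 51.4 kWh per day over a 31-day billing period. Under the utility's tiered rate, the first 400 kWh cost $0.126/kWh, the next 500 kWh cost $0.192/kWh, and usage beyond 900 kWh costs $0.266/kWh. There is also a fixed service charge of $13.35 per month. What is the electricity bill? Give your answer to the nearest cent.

Usage = 51.4 kWh/day × 31 days = 1593.4 kWh
First 400 kWh × $0.126 = $50.40
Next 500 kWh × $0.192 = $96.00
Remaining 693.4 kWh × $0.266 = $184.44
Energy charge = $330.84; + service $13.35 = $344.19

$344.19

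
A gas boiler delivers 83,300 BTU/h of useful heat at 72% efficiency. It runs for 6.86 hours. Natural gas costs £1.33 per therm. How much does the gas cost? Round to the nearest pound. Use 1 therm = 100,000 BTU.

£11

Heat delivered = 83,300 BTU/h × 6.86 h = 571,438 BTU
Gas input = 571,438 / 0.72 = 793,664 BTU
= 793,664 / 100,000 = 7.937 therm
Cost = 7.937 × £1.33/therm = £10.56 ≈ £11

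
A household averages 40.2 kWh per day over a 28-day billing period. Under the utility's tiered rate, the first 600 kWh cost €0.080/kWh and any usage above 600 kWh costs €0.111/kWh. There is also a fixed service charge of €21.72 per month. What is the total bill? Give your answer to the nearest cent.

€128.06

Usage = 40.2 kWh/day × 28 days = 1125.6 kWh
First 600 kWh × €0.080 = €48.00
Remaining 525.6 kWh × €0.111 = €58.34
Energy charge = €106.34; + service €21.72 = €128.06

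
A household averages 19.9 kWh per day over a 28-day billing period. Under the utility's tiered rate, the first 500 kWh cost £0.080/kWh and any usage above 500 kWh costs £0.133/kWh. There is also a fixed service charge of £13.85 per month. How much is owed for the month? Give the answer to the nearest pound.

Usage = 19.9 kWh/day × 28 days = 557.2 kWh
First 500 kWh × £0.080 = £40.00
Remaining 57.2 kWh × £0.133 = £7.61
Energy charge = £47.61; + service £13.85 = £61.46 ≈ £61

£61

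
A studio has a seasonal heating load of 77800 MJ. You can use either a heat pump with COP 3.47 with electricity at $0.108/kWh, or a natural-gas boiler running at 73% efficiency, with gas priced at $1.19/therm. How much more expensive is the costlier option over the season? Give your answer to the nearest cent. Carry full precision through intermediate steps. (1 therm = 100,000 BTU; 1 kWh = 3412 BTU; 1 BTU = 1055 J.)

$529.44

Heat load = 77800 MJ = 77,800,000,000 J / 1055 = 73,744,076 BTU
Gas: input = 73,744,076 / 0.73 = 101,019,282 BTU = 1,010 therm → 1,010 × $1.19 = $1,202.13
Heat pump: 73,744,076 BTU / 3412 = 21,610 kWh heat; / 3.47 = 6,229 kWh in → × $0.108 = $672.69
Difference = |$1,202.13 − $672.69| = $529.44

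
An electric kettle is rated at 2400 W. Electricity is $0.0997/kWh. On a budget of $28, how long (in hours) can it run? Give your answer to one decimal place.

117.0 h

Energy budget = $28 / $0.0997 per kWh = 280.8 kWh = 280,843 Wh
Runtime = 280,843 Wh / 2400 W = 117 h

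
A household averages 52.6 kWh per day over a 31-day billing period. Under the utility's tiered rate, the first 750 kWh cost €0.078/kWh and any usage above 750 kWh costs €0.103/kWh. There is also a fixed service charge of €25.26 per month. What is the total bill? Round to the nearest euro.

€174

Usage = 52.6 kWh/day × 31 days = 1630.6 kWh
First 750 kWh × €0.078 = €58.50
Remaining 880.6 kWh × €0.103 = €90.70
Energy charge = €149.20; + service €25.26 = €174.46 ≈ €174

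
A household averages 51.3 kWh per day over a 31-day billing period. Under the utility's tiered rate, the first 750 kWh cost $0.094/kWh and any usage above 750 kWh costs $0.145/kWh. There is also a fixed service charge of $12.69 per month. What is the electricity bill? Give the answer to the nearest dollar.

Usage = 51.3 kWh/day × 31 days = 1590.3 kWh
First 750 kWh × $0.094 = $70.50
Remaining 840.3 kWh × $0.145 = $121.84
Energy charge = $192.34; + service $12.69 = $205.03 ≈ $205

$205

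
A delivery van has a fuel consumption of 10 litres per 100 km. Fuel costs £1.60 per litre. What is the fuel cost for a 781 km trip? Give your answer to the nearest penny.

Fuel = 10 L/100 km × 781 km / 100 = 78.1 L
Cost = 78.1 L × £1.60/L = £124.96

£124.96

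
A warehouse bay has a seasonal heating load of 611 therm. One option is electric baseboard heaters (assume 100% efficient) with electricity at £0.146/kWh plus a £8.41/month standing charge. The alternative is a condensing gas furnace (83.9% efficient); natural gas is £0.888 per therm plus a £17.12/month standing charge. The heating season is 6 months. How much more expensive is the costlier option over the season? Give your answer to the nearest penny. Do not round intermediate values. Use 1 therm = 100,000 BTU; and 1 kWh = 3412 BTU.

£1915.53

Heat load = 611 therm × 100,000 = 61,100,000 BTU
Gas: input = 61,100,000 / 0.839 = 72,824,791 BTU = 728.2 therm → 728.2 × £0.888 = £646.68; + 6 × £17.12 standing = £749.40
Electric: 61,100,000 BTU / 3412 = 17,910 kWh → × £0.146 = £2,614.48; + 6 × £8.41 standing = £2,664.94
Difference = |£749.40 − £2,664.94| = £1,915.53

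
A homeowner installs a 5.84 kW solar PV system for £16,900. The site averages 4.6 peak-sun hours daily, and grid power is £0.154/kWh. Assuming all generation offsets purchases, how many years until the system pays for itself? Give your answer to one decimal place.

11.2 years

Daily generation = 5.84 kW × 4.6 h = 26.86 kWh
Annual generation = 26.86 × 365 = 9805.4 kWh
Annual savings = 9805.4 × £0.154 = £1,510.03
Payback = £16,900 / £1,510.03 = 11.2 years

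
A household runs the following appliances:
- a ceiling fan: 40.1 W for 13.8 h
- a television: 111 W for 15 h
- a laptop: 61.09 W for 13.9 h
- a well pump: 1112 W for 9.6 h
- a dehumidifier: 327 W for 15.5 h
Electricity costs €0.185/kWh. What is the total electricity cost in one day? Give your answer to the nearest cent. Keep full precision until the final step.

ceiling fan: 40.1 W × 13.8 h = 553 Wh = 0.5534 kWh
television: 111 W × 15 h = 1,665 Wh = 1.665 kWh
laptop: 61.09 W × 13.9 h = 849 Wh = 0.8492 kWh
well pump: 1112 W × 9.6 h = 10,675 Wh = 10.68 kWh
dehumidifier: 327 W × 15.5 h = 5,068 Wh = 5.069 kWh
Total energy = 0.5534 + 1.665 + 0.8492 + 10.68 + 5.069 = 18.81 kWh
Cost = 18.81 kWh × €0.185 = €3.48

€3.48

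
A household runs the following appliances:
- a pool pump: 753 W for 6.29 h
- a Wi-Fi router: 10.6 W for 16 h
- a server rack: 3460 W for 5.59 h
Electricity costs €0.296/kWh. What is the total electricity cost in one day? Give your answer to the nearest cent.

€7.18

pool pump: 753 W × 6.29 h = 4,736 Wh = 4.736 kWh
Wi-Fi router: 10.6 W × 16 h = 170 Wh = 0.1696 kWh
server rack: 3460 W × 5.59 h = 19,341 Wh = 19.34 kWh
Total energy = 4.736 + 0.1696 + 19.34 = 24.25 kWh
Cost = 24.25 kWh × €0.296 = €7.18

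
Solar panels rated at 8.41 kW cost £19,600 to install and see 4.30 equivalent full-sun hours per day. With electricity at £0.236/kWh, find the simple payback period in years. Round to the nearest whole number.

6 years

Daily generation = 8.41 kW × 4.30 h = 36.16 kWh
Annual generation = 36.16 × 365 = 13199 kWh
Annual savings = 13199 × £0.236 = £3,115.08
Payback = £19,600 / £3,115.08 = 6.29 years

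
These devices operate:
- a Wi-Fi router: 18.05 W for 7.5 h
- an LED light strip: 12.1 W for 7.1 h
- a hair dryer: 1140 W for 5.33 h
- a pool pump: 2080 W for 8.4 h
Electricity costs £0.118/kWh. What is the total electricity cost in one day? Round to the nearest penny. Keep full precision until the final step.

Wi-Fi router: 18.05 W × 7.5 h = 135 Wh = 0.1354 kWh
LED light strip: 12.1 W × 7.1 h = 86 Wh = 0.08591 kWh
hair dryer: 1140 W × 5.33 h = 6,076 Wh = 6.076 kWh
pool pump: 2080 W × 8.4 h = 17,472 Wh = 17.47 kWh
Total energy = 0.1354 + 0.08591 + 6.076 + 17.47 = 23.77 kWh
Cost = 23.77 kWh × £0.118 = £2.80

£2.80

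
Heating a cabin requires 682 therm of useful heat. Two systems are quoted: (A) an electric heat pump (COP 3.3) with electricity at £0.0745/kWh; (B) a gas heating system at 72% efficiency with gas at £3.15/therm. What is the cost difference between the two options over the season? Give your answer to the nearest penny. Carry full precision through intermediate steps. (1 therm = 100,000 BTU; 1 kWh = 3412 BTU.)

Heat load = 682 therm × 100,000 = 68,200,000 BTU
Gas: input = 68,200,000 / 0.72 = 94,722,222 BTU = 947.2 therm → 947.2 × £3.15 = £2,983.75
Heat pump: 68,200,000 BTU / 3412 = 19,990 kWh heat; / 3.3 = 6,057 kWh in → × £0.0745 = £451.25
Difference = |£2,983.75 − £451.25| = £2,532.50

£2532.50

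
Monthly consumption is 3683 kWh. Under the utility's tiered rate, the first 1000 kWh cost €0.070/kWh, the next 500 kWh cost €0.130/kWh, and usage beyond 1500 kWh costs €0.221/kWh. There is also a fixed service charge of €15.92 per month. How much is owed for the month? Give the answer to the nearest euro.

€633

First 1000 kWh × €0.070 = €70.00
Next 500 kWh × €0.130 = €65.00
Remaining 2183 kWh × €0.221 = €482.44
Energy charge = €617.44; + service €15.92 = €633.36 ≈ €633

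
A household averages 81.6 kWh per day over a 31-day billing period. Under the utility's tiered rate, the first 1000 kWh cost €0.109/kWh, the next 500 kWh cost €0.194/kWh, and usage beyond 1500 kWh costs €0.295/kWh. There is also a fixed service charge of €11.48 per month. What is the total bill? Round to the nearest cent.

€521.21

Usage = 81.6 kWh/day × 31 days = 2529.6 kWh
First 1000 kWh × €0.109 = €109.00
Next 500 kWh × €0.194 = €97.00
Remaining 1029.6 kWh × €0.295 = €303.73
Energy charge = €509.73; + service €11.48 = €521.21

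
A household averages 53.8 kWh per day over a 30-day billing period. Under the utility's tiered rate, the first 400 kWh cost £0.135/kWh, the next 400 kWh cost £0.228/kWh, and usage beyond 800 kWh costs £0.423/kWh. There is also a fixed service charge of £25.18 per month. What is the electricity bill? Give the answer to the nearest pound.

Usage = 53.8 kWh/day × 30 days = 1614 kWh
First 400 kWh × £0.135 = £54.00
Next 400 kWh × £0.228 = £91.20
Remaining 814 kWh × £0.423 = £344.32
Energy charge = £489.52; + service £25.18 = £514.70 ≈ £515

£515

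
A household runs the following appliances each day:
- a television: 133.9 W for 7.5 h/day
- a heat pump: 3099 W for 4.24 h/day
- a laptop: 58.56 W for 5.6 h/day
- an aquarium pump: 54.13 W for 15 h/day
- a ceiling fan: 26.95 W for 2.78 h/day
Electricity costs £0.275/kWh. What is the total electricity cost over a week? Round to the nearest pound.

television: 133.9 W × 7.5 h × 7 d = 7,030 Wh = 7.03 kWh
heat pump: 3099 W × 4.24 h × 7 d = 91,978 Wh = 91.98 kWh
laptop: 58.56 W × 5.6 h × 7 d = 2,296 Wh = 2.296 kWh
aquarium pump: 54.13 W × 15 h × 7 d = 5,684 Wh = 5.684 kWh
ceiling fan: 26.95 W × 2.78 h × 7 d = 524 Wh = 0.5244 kWh
Total energy = 7.03 + 91.98 + 2.296 + 5.684 + 0.5244 = 107.5 kWh
Cost = 107.5 kWh × £0.275 = £29.57 ≈ £30

£30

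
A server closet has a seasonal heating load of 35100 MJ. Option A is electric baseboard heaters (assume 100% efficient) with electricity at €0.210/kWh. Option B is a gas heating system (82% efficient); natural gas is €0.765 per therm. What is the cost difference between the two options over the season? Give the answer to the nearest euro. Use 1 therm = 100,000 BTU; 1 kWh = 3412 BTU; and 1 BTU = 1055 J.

€1737

Heat load = 35100 MJ = 35,100,000,000 J / 1055 = 33,270,142 BTU
Gas: input = 33,270,142 / 0.820 = 40,573,344 BTU = 405.7 therm → 405.7 × €0.765 = €310.39
Electric: 33,270,142 BTU / 3412 = 9,751 kWh → × €0.210 = €2,047.69
Difference = |€310.39 − €2,047.69| = €1,737.31 ≈ €1737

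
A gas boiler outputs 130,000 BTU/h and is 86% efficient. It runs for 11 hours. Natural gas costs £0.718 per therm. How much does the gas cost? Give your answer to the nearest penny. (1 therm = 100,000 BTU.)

Heat delivered = 130,000 BTU/h × 11 h = 1,430,000 BTU
Gas input = 1,430,000 / 0.86 = 1,662,791 BTU
= 1,662,791 / 100,000 = 16.63 therm
Cost = 16.63 × £0.718/therm = £11.94

£11.94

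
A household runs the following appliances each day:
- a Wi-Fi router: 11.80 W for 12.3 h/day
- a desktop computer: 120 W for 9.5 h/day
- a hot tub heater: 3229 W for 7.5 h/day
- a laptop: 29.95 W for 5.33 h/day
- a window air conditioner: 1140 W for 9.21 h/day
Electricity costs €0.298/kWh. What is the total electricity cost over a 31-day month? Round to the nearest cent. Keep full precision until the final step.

€334.06

Wi-Fi router: 11.80 W × 12.3 h × 31 d = 4,499 Wh = 4.499 kWh
desktop computer: 120 W × 9.5 h × 31 d = 35,340 Wh = 35.34 kWh
hot tub heater: 3229 W × 7.5 h × 31 d = 750,742 Wh = 750.7 kWh
laptop: 29.95 W × 5.33 h × 31 d = 4,949 Wh = 4.949 kWh
window air conditioner: 1140 W × 9.21 h × 31 d = 325,481 Wh = 325.5 kWh
Total energy = 4.499 + 35.34 + 750.7 + 4.949 + 325.5 = 1,121 kWh
Cost = 1,121 kWh × €0.298 = €334.06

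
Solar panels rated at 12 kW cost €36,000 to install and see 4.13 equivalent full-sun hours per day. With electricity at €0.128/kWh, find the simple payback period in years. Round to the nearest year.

Daily generation = 12 kW × 4.13 h = 49.56 kWh
Annual generation = 49.56 × 365 = 18089 kWh
Annual savings = 18089 × €0.128 = €2,315.44
Payback = €36,000 / €2,315.44 = 15.5 years

16 years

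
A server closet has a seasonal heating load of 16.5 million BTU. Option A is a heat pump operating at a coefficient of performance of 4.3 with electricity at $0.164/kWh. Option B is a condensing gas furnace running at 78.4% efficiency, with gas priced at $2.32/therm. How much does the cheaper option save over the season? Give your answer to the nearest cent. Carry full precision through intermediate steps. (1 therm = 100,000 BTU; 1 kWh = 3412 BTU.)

$303.83

Heat load = 16.5 × 10⁶ BTU = 16,500,000 BTU
Gas: input = 16,500,000 / 0.784 = 21,045,918 BTU = 210.5 therm → 210.5 × $2.32 = $488.27
Heat pump: 16,500,000 BTU / 3412 = 4,836 kWh heat; / 4.3 = 1,125 kWh in → × $0.164 = $184.44
Difference = |$488.27 − $184.44| = $303.83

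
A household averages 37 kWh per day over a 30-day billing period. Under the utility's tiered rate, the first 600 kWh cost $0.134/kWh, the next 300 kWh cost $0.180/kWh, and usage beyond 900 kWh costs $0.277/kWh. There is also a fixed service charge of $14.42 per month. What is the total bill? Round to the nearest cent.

Usage = 37 kWh/day × 30 days = 1110 kWh
First 600 kWh × $0.134 = $80.40
Next 300 kWh × $0.180 = $54.00
Remaining 210 kWh × $0.277 = $58.17
Energy charge = $192.57; + service $14.42 = $206.99

$206.99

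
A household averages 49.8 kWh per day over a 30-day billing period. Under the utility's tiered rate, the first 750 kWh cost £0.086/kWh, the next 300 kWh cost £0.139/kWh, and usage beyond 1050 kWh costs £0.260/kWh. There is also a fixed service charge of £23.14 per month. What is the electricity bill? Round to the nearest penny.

Usage = 49.8 kWh/day × 30 days = 1494 kWh
First 750 kWh × £0.086 = £64.50
Next 300 kWh × £0.139 = £41.70
Remaining 444 kWh × £0.260 = £115.44
Energy charge = £221.64; + service £23.14 = £244.78

£244.78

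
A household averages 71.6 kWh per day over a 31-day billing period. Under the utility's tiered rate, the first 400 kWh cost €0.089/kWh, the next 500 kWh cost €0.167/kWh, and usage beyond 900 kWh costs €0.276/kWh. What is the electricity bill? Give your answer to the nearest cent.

€483.31

Usage = 71.6 kWh/day × 31 days = 2219.6 kWh
First 400 kWh × €0.089 = €35.60
Next 500 kWh × €0.167 = €83.50
Remaining 1319.6 kWh × €0.276 = €364.21
Total = €483.31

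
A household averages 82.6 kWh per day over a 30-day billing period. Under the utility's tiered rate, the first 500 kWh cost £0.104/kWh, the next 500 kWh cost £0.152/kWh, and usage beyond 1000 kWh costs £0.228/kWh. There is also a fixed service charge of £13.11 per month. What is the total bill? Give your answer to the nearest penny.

Usage = 82.6 kWh/day × 30 days = 2478 kWh
First 500 kWh × £0.104 = £52.00
Next 500 kWh × £0.152 = £76.00
Remaining 1478 kWh × £0.228 = £336.98
Energy charge = £464.98; + service £13.11 = £478.09

£478.09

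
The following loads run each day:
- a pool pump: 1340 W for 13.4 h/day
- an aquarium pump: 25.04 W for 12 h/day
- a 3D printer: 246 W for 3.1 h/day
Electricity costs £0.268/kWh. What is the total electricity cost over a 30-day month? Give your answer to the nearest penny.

pool pump: 1340 W × 13.4 h × 30 d = 538,680 Wh = 538.7 kWh
aquarium pump: 25.04 W × 12 h × 30 d = 9,014 Wh = 9.014 kWh
3D printer: 246 W × 3.1 h × 30 d = 22,878 Wh = 22.88 kWh
Total energy = 538.7 + 9.014 + 22.88 = 570.6 kWh
Cost = 570.6 kWh × £0.268 = £152.91

£152.91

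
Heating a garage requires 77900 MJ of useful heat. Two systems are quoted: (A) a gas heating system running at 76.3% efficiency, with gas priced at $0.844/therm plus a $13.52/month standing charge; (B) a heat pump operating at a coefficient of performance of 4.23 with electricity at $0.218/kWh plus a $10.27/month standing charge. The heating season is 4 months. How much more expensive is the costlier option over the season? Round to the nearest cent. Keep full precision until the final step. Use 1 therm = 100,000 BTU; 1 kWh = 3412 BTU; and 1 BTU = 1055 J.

$285.53

Heat load = 77900 MJ = 77,900,000,000 J / 1055 = 73,838,863 BTU
Gas: input = 73,838,863 / 0.763 = 96,774,394 BTU = 967.7 therm → 967.7 × $0.844 = $816.78; + 4 × $13.52 standing = $870.86
Heat pump: 73,838,863 BTU / 3412 = 21,640 kWh heat; / 4.23 = 5,116 kWh in → × $0.218 = $1,115.30; + 4 × $10.27 standing = $1,156.38
Difference = |$870.86 − $1,156.38| = $285.53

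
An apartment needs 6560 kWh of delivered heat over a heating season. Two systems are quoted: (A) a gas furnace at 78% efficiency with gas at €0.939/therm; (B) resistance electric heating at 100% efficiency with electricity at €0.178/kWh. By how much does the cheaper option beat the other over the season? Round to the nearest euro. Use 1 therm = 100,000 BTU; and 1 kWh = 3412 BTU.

€898

Heat load = 6560 kWh × 3412 = 22,382,720 BTU
Gas: input = 22,382,720 / 0.78 = 28,695,795 BTU = 287 therm → 287 × €0.939 = €269.45
Electric: 22,382,720 BTU / 3412 = 6,560 kWh → × €0.178 = €1,167.68
Difference = |€269.45 − €1,167.68| = €898.23 ≈ €898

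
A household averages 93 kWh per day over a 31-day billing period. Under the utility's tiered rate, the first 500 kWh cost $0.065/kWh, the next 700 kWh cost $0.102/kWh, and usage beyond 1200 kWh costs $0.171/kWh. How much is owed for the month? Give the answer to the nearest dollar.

$392

Usage = 93 kWh/day × 31 days = 2883 kWh
First 500 kWh × $0.065 = $32.50
Next 700 kWh × $0.102 = $71.40
Remaining 1683 kWh × $0.171 = $287.79
Total = $391.69 ≈ $392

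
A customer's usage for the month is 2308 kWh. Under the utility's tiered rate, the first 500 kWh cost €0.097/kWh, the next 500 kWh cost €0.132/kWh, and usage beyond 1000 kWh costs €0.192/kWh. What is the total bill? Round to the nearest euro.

€366

First 500 kWh × €0.097 = €48.50
Next 500 kWh × €0.132 = €66.00
Remaining 1308 kWh × €0.192 = €251.14
Total = €365.64 ≈ €366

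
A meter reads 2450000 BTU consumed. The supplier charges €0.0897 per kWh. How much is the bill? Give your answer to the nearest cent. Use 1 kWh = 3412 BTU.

€64.41

2450000 BTU × (0.00029308 kWh/BTU) = 718.1 kWh
Cost = 718.1 kWh × €0.0897/kWh = €64.41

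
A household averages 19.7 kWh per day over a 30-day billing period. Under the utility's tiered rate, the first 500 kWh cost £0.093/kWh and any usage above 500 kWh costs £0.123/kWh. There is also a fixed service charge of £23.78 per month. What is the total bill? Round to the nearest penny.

Usage = 19.7 kWh/day × 30 days = 591 kWh
First 500 kWh × £0.093 = £46.50
Remaining 91 kWh × £0.123 = £11.19
Energy charge = £57.69; + service £23.78 = £81.47

£81.47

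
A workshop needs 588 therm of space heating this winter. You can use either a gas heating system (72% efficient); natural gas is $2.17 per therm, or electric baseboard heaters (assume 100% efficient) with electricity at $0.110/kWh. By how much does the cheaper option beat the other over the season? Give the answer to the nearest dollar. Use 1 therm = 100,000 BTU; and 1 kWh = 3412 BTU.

Heat load = 588 therm × 100,000 = 58,800,000 BTU
Gas: input = 58,800,000 / 0.72 = 81,666,667 BTU = 816.7 therm → 816.7 × $2.17 = $1,772.17
Electric: 58,800,000 BTU / 3412 = 17,230 kWh → × $0.110 = $1,895.66
Difference = |$1,772.17 − $1,895.66| = $123.50 ≈ $123

$123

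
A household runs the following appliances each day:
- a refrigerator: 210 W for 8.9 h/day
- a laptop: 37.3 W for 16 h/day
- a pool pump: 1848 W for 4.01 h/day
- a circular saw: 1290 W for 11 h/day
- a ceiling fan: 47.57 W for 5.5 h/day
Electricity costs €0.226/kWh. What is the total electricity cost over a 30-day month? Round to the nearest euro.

€165

refrigerator: 210 W × 8.9 h × 30 d = 56,070 Wh = 56.07 kWh
laptop: 37.3 W × 16 h × 30 d = 17,904 Wh = 17.9 kWh
pool pump: 1848 W × 4.01 h × 30 d = 222,314 Wh = 222.3 kWh
circular saw: 1290 W × 11 h × 30 d = 425,700 Wh = 425.7 kWh
ceiling fan: 47.57 W × 5.5 h × 30 d = 7,849 Wh = 7.849 kWh
Total energy = 56.07 + 17.9 + 222.3 + 425.7 + 7.849 = 729.8 kWh
Cost = 729.8 kWh × €0.226 = €164.94 ≈ €165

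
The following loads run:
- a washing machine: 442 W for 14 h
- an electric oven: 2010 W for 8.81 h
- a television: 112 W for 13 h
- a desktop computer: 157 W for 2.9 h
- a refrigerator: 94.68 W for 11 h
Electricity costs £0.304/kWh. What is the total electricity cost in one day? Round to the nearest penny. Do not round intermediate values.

£8.16

washing machine: 442 W × 14 h = 6,188 Wh = 6.188 kWh
electric oven: 2010 W × 8.81 h = 17,708 Wh = 17.71 kWh
television: 112 W × 13 h = 1,456 Wh = 1.456 kWh
desktop computer: 157 W × 2.9 h = 455 Wh = 0.4553 kWh
refrigerator: 94.68 W × 11 h = 1,041 Wh = 1.041 kWh
Total energy = 6.188 + 17.71 + 1.456 + 0.4553 + 1.041 = 26.85 kWh
Cost = 26.85 kWh × £0.304 = £8.16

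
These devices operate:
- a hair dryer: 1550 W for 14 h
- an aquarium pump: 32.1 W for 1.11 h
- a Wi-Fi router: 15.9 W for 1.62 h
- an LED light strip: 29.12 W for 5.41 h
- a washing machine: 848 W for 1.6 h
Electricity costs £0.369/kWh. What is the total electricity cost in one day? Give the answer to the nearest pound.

£9

hair dryer: 1550 W × 14 h = 21,700 Wh = 21.7 kWh
aquarium pump: 32.1 W × 1.11 h = 36 Wh = 0.03563 kWh
Wi-Fi router: 15.9 W × 1.62 h = 26 Wh = 0.02576 kWh
LED light strip: 29.12 W × 5.41 h = 158 Wh = 0.1575 kWh
washing machine: 848 W × 1.6 h = 1,357 Wh = 1.357 kWh
Total energy = 21.7 + 0.03563 + 0.02576 + 0.1575 + 1.357 = 23.28 kWh
Cost = 23.28 kWh × £0.369 = £8.59 ≈ £9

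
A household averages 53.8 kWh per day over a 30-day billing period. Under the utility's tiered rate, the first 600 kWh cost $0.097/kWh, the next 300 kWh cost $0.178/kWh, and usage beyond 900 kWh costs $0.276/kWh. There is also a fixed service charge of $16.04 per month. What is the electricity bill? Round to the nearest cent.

Usage = 53.8 kWh/day × 30 days = 1614 kWh
First 600 kWh × $0.097 = $58.20
Next 300 kWh × $0.178 = $53.40
Remaining 714 kWh × $0.276 = $197.06
Energy charge = $308.66; + service $16.04 = $324.70

$324.70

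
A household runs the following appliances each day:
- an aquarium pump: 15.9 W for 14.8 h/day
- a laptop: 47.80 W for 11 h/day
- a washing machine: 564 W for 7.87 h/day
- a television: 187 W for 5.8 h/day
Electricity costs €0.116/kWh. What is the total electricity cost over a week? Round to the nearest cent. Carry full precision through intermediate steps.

aquarium pump: 15.9 W × 14.8 h × 7 d = 1,647 Wh = 1.647 kWh
laptop: 47.80 W × 11 h × 7 d = 3,681 Wh = 3.681 kWh
washing machine: 564 W × 7.87 h × 7 d = 31,071 Wh = 31.07 kWh
television: 187 W × 5.8 h × 7 d = 7,592 Wh = 7.592 kWh
Total energy = 1.647 + 3.681 + 31.07 + 7.592 = 43.99 kWh
Cost = 43.99 kWh × €0.116 = €5.10

€5.10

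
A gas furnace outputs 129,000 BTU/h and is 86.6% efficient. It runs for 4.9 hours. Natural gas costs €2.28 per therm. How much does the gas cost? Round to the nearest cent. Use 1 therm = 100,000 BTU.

€16.64

Heat delivered = 129,000 BTU/h × 4.9 h = 632,100 BTU
Gas input = 632,100 / 0.866 = 729,908 BTU
= 729,908 / 100,000 = 7.299 therm
Cost = 7.299 × €2.28/therm = €16.64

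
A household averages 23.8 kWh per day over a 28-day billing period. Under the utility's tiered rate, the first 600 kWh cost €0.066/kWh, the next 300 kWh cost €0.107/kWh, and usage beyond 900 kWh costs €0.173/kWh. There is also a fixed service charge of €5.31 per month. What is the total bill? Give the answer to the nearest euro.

Usage = 23.8 kWh/day × 28 days = 666.4 kWh
First 600 kWh × €0.066 = €39.60
Next 66.4 kWh × €0.107 = €7.10
Remaining tier: 0 kWh (not reached)
Energy charge = €46.70; + service €5.31 = €52.01 ≈ €52

€52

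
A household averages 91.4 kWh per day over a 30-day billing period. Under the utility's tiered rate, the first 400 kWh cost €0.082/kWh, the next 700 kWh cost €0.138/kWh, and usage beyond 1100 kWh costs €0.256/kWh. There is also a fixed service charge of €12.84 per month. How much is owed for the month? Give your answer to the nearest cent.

€562.59

Usage = 91.4 kWh/day × 30 days = 2742 kWh
First 400 kWh × €0.082 = €32.80
Next 700 kWh × €0.138 = €96.60
Remaining 1642 kWh × €0.256 = €420.35
Energy charge = €549.75; + service €12.84 = €562.59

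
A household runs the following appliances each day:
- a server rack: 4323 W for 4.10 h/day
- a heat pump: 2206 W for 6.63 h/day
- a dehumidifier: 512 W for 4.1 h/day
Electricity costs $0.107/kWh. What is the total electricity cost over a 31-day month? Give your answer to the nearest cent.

$114.27

server rack: 4323 W × 4.10 h × 31 d = 549,453 Wh = 549.5 kWh
heat pump: 2206 W × 6.63 h × 31 d = 453,399 Wh = 453.4 kWh
dehumidifier: 512 W × 4.1 h × 31 d = 65,075 Wh = 65.08 kWh
Total energy = 549.5 + 453.4 + 65.08 = 1,068 kWh
Cost = 1,068 kWh × $0.107 = $114.27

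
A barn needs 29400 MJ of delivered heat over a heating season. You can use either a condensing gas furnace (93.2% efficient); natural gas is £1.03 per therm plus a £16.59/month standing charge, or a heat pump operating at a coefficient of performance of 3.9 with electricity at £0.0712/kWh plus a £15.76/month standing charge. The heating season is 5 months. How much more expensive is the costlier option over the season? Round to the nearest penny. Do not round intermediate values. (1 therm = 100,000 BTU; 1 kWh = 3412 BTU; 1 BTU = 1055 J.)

£163.02

Heat load = 29400 MJ = 29,400,000,000 J / 1055 = 27,867,299 BTU
Gas: input = 27,867,299 / 0.932 = 29,900,535 BTU = 299 therm → 299 × £1.03 = £307.98; + 5 × £16.59 standing = £390.93
Heat pump: 27,867,299 BTU / 3412 = 8,167 kWh heat; / 3.9 = 2,094 kWh in → × £0.0712 = £149.11; + 5 × £15.76 standing = £227.91
Difference = |£390.93 − £227.91| = £163.02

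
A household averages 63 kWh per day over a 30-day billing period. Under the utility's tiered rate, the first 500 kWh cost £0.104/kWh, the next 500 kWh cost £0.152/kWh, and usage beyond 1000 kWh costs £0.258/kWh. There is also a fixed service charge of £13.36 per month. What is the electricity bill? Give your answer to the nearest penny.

£370.98

Usage = 63 kWh/day × 30 days = 1890 kWh
First 500 kWh × £0.104 = £52.00
Next 500 kWh × £0.152 = £76.00
Remaining 890 kWh × £0.258 = £229.62
Energy charge = £357.62; + service £13.36 = £370.98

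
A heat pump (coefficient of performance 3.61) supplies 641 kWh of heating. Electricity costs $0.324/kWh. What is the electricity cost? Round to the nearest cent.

Electrical input = 641 kWh / 3.61 = 177.6 kWh
Cost = 177.6 × $0.324/kWh = $57.53

$57.53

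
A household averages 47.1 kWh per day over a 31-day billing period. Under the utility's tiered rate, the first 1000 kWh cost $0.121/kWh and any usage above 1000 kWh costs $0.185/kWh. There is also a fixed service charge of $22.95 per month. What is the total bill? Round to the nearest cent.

Usage = 47.1 kWh/day × 31 days = 1460.1 kWh
First 1000 kWh × $0.121 = $121.00
Remaining 460.1 kWh × $0.185 = $85.12
Energy charge = $206.12; + service $22.95 = $229.07

$229.07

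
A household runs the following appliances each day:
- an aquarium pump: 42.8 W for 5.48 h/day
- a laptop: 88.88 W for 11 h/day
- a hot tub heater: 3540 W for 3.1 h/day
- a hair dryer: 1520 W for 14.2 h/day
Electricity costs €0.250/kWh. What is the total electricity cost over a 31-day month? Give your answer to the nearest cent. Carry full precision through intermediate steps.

aquarium pump: 42.8 W × 5.48 h × 31 d = 7,271 Wh = 7.271 kWh
laptop: 88.88 W × 11 h × 31 d = 30,308 Wh = 30.31 kWh
hot tub heater: 3540 W × 3.1 h × 31 d = 340,194 Wh = 340.2 kWh
hair dryer: 1520 W × 14.2 h × 31 d = 669,104 Wh = 669.1 kWh
Total energy = 7.271 + 30.31 + 340.2 + 669.1 = 1,047 kWh
Cost = 1,047 kWh × €0.250 = €261.72

€261.72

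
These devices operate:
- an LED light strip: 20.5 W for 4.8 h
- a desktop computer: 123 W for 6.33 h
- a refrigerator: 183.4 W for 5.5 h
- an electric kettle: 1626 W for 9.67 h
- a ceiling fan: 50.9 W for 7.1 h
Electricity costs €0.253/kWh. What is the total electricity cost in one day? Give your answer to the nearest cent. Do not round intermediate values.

LED light strip: 20.5 W × 4.8 h = 98 Wh = 0.0984 kWh
desktop computer: 123 W × 6.33 h = 779 Wh = 0.7786 kWh
refrigerator: 183.4 W × 5.5 h = 1,009 Wh = 1.009 kWh
electric kettle: 1626 W × 9.67 h = 15,723 Wh = 15.72 kWh
ceiling fan: 50.9 W × 7.1 h = 361 Wh = 0.3614 kWh
Total energy = 0.0984 + 0.7786 + 1.009 + 15.72 + 0.3614 = 17.97 kWh
Cost = 17.97 kWh × €0.253 = €4.55

€4.55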